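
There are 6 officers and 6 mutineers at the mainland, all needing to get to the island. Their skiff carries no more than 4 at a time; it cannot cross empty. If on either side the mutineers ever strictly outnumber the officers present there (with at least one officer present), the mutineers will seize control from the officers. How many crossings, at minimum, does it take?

9

Counting alone: each trip to the island takes at most 4 across and each return brings at least 1 back, so after t trips out (and t−1 returns) at most 4t − (t−1) of the 12 are across; that first reaches 12 at t = 4, so at least 7 crossings are needed.
The safety rule pushes this higher. Following every safe sequence of crossings, the most of the 12 that can be at the island as the skiff arrives there on crossing 7 is 11 — never all 12.
So no plan with fewer than 9 crossings exists, and this one achieves 9:
1. 2 mutineers → the island.  (the mainland: 6O 4M; the island: 0O 2M)
2. 1 mutineer ← the mainland.  (the mainland: 6O 5M; the island: 0O 1M)
3. 4 mutineers → the island.  (the mainland: 6O 1M; the island: 0O 5M)
4. 1 mutineer ← the mainland.  (the mainland: 6O 2M; the island: 0O 4M)
5. 4 officers → the island.  (the mainland: 2O 2M; the island: 4O 4M)
6. 1 officer and 1 mutineer ← the mainland.  (the mainland: 3O 3M; the island: 3O 3M)
7. 2 officers and 2 mutineers → the island.  (the mainland: 1O 1M; the island: 5O 5M)
8. 1 officer and 1 mutineer ← the mainland.  (the mainland: 2O 2M; the island: 4O 4M)
9. 2 officers and 2 mutineers → the island.  (the mainland: 0O 0M; the island: 6O 6M)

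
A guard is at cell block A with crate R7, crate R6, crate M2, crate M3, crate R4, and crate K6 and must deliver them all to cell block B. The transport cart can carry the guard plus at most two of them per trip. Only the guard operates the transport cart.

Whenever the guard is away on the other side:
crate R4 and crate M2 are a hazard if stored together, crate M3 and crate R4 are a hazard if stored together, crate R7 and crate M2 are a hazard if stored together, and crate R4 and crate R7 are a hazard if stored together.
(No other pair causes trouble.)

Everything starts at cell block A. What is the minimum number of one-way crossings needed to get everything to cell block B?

9

Counting alone: the guard can take at most 2 across per trip to cell block B, so moving all 6 needs at least 3 loaded trips out, with a return between consecutive ones — at least 5 crossings.
The safety rule pushes this higher. Following every safe sequence of crossings, the most of the 6 that can be at cell block B as the transport cart arrives there on crossings 5, 7 is 4, 5 respectively — never all 6.
So no plan with fewer than 9 crossings exists, and this one achieves 9:
1. Guard goes to cell block B with crate R4 and crate R7.
2. Guard goes back to cell block A with crate R7.
3. Guard goes to cell block B with crate R6 and crate R7.
4. Guard goes back to cell block A with crate R7.
5. Guard goes to cell block B with crate M3 and crate R7.
6. Guard goes back to cell block A with crate R4.
7. Guard goes to cell block B with crate K6 and crate M2.
8. Guard goes back to cell block A with crate R7.
9. Guard goes to cell block B with crate R4 and crate R7.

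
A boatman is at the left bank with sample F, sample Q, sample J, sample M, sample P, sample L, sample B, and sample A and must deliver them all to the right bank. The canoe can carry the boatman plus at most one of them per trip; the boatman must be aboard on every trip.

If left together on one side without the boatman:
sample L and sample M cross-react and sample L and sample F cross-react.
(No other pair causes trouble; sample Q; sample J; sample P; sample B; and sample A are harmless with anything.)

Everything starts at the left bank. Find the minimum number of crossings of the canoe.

17

Counting alone: the boatman can take at most 1 across per trip to the right bank, so moving all 8 needs at least 8 loaded trips out, with a return between consecutive ones — at least 15 crossings.
The safety rule pushes this higher. Following every safe sequence of crossings, the most of the 8 that can be at the right bank as the canoe arrives there on crossing 15 is 7 — never all 8.
So no plan with fewer than 17 crossings exists, and this one achieves 17:
1. Boatman goes to the right bank with sample L.  [the left bank: sample A, sample B, sample F, sample J, sample M, sample P, sample Q | the right bank: sample L]
2. Boatman goes back to the left bank alone.  [the left bank: sample A, sample B, sample F, sample J, sample M, sample P, sample Q | the right bank: sample L]
3. Boatman goes to the right bank with sample F.  [the left bank: sample A, sample B, sample J, sample M, sample P, sample Q | the right bank: sample F, sample L]
4. Boatman goes back to the left bank with sample L.  [the left bank: sample A, sample B, sample J, sample L, sample M, sample P, sample Q | the right bank: sample F]
5. Boatman goes to the right bank with sample M.  [the left bank: sample A, sample B, sample J, sample L, sample P, sample Q | the right bank: sample F, sample M]
6. Boatman goes back to the left bank alone.  [the left bank: sample A, sample B, sample J, sample L, sample P, sample Q | the right bank: sample F, sample M]
7. Boatman goes to the right bank with sample Q.  [the left bank: sample A, sample B, sample J, sample L, sample P | the right bank: sample F, sample M, sample Q]
8. Boatman goes back to the left bank alone.  [the left bank: sample A, sample B, sample J, sample L, sample P | the right bank: sample F, sample M, sample Q]
9. Boatman goes to the right bank with sample J.  [the left bank: sample A, sample B, sample L, sample P | the right bank: sample F, sample J, sample M, sample Q]
10. Boatman goes back to the left bank alone.  [the left bank: sample A, sample B, sample L, sample P | the right bank: sample F, sample J, sample M, sample Q]
11. Boatman goes to the right bank with sample P.  [the left bank: sample A, sample B, sample L | the right bank: sample F, sample J, sample M, sample P, sample Q]
12. Boatman goes back to the left bank alone.  [the left bank: sample A, sample B, sample L | the right bank: sample F, sample J, sample M, sample P, sample Q]
13. Boatman goes to the right bank with sample B.  [the left bank: sample A, sample L | the right bank: sample B, sample F, sample J, sample M, sample P, sample Q]
14. Boatman goes back to the left bank alone.  [the left bank: sample A, sample L | the right bank: sample B, sample F, sample J, sample M, sample P, sample Q]
15. Boatman goes to the right bank with sample A.  [the left bank: sample L | the right bank: sample A, sample B, sample F, sample J, sample M, sample P, sample Q]
16. Boatman goes back to the left bank alone.  [the left bank: sample L | the right bank: sample A, sample B, sample F, sample J, sample M, sample P, sample Q]
17. Boatman goes to the right bank with sample L.  [the left bank: — | the right bank: sample A, sample B, sample F, sample J, sample L, sample M, sample P, sample Q]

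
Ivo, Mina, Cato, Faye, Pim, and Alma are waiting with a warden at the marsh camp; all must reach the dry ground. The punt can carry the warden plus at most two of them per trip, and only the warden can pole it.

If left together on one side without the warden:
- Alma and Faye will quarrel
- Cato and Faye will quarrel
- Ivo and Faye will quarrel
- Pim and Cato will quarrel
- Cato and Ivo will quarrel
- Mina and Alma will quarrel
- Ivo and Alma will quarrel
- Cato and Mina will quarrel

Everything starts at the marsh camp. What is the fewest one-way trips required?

Whatever the first load, the items left behind include a forbidden pair without the warden. No opening move is safe, so no plan exists.

impossible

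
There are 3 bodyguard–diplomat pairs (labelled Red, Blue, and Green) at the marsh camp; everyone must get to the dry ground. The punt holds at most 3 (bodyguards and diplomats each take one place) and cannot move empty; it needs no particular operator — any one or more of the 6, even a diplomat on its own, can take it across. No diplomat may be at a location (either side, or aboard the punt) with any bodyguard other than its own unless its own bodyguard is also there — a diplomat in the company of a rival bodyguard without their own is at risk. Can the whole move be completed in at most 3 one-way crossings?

Counting alone: each trip to the dry ground takes at most 3 across and each return brings at least 1 back, so after t trips out (and t−1 returns) at most 3t − (t−1) of the 6 are across; that first reaches 6 at t = 3, so at least 5 crossings are needed.
Since 3 < 5, 3 crossings cannot be enough. (The shortest complete plan in fact takes 5:)
1. bodyguard Red and diplomat Red cross → the dry ground.
2. bodyguard Red crosses ← the marsh camp.
3. bodyguard Blue, bodyguard Green, and bodyguard Red cross → the dry ground.
4. diplomat Red crosses ← the marsh camp.
5. diplomat Blue, diplomat Green, and diplomat Red cross → the dry ground.

No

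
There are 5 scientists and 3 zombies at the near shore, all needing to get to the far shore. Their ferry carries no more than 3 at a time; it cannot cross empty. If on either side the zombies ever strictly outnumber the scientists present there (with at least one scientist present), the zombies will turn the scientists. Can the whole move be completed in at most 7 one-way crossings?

Yes

Yes — this plan uses 7 crossings (≤ 7):
1. 2 zombies → the far shore.  (the near shore: 5S 1Z; the far shore: 0S 2Z)
2. 1 zombie ← the near shore.  (the near shore: 5S 2Z; the far shore: 0S 1Z)
3. 2 scientists and 1 zombie → the far shore.  (the near shore: 3S 1Z; the far shore: 2S 2Z)
4. 1 zombie ← the near shore.  (the near shore: 3S 2Z; the far shore: 2S 1Z)
5. 1 scientist and 2 zombies → the far shore.  (the near shore: 2S 0Z; the far shore: 3S 3Z)
6. 1 zombie ← the near shore.  (the near shore: 2S 1Z; the far shore: 3S 2Z)
7. 2 scientists and 1 zombie → the far shore.  (the near shore: 0S 0Z; the far shore: 5S 3Z)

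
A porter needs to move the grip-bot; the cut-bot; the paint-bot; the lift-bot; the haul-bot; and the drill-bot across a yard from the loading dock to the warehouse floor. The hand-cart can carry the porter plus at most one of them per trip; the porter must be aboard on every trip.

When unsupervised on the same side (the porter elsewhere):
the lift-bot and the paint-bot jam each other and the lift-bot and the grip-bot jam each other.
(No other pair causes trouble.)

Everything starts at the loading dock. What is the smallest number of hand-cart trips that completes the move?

13

Counting alone: the porter can take at most 1 across per trip to the warehouse floor, so moving all 6 needs at least 6 loaded trips out, with a return between consecutive ones — at least 11 crossings.
The safety rule pushes this higher. Following every safe sequence of crossings, the most of the 6 that can be at the warehouse floor as the hand-cart arrives there on crossing 11 is 5 — never all 6.
So no plan with fewer than 13 crossings exists, and this one achieves 13:
1. Porter goes to the warehouse floor with the lift-bot.  [the loading dock: the cut-bot, the drill-bot, the grip-bot, the haul-bot, the paint-bot | the warehouse floor: the lift-bot]
2. Porter goes back to the loading dock alone.  [the loading dock: the cut-bot, the drill-bot, the grip-bot, the haul-bot, the paint-bot | the warehouse floor: the lift-bot]
3. Porter goes to the warehouse floor with the grip-bot.  [the loading dock: the cut-bot, the drill-bot, the haul-bot, the paint-bot | the warehouse floor: the grip-bot, the lift-bot]
4. Porter goes back to the loading dock with the lift-bot.  [the loading dock: the cut-bot, the drill-bot, the haul-bot, the lift-bot, the paint-bot | the warehouse floor: the grip-bot]
5. Porter goes to the warehouse floor with the paint-bot.  [the loading dock: the cut-bot, the drill-bot, the haul-bot, the lift-bot | the warehouse floor: the grip-bot, the paint-bot]
6. Porter goes back to the loading dock alone.  [the loading dock: the cut-bot, the drill-bot, the haul-bot, the lift-bot | the warehouse floor: the grip-bot, the paint-bot]
7. Porter goes to the warehouse floor with the cut-bot.  [the loading dock: the drill-bot, the haul-bot, the lift-bot | the warehouse floor: the cut-bot, the grip-bot, the paint-bot]
8. Porter goes back to the loading dock alone.  [the loading dock: the drill-bot, the haul-bot, the lift-bot | the warehouse floor: the cut-bot, the grip-bot, the paint-bot]
9. Porter goes to the warehouse floor with the haul-bot.  [the loading dock: the drill-bot, the lift-bot | the warehouse floor: the cut-bot, the grip-bot, the haul-bot, the paint-bot]
10. Porter goes back to the loading dock alone.  [the loading dock: the drill-bot, the lift-bot | the warehouse floor: the cut-bot, the grip-bot, the haul-bot, the paint-bot]
11. Porter goes to the warehouse floor with the drill-bot.  [the loading dock: the lift-bot | the warehouse floor: the cut-bot, the drill-bot, the grip-bot, the haul-bot, the paint-bot]
12. Porter goes back to the loading dock alone.  [the loading dock: the lift-bot | the warehouse floor: the cut-bot, the drill-bot, the grip-bot, the haul-bot, the paint-bot]
13. Porter goes to the warehouse floor with the lift-bot.  [the loading dock: — | the warehouse floor: the cut-bot, the drill-bot, the grip-bot, the haul-bot, the lift-bot, the paint-bot]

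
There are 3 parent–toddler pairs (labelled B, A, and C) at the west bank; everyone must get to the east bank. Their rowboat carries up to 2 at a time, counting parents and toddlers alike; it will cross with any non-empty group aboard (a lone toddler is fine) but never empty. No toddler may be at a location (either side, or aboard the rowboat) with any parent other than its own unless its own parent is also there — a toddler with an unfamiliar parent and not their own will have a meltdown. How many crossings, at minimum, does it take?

Counting alone: each trip to the east bank takes at most 2 across and each return brings at least 1 back, so after t trips out (and t−1 returns) at most 2t − (t−1) of the 6 are across; that first reaches 6 at t = 5, so at least 9 crossings are needed.
The safety rule pushes this higher. Following every safe sequence of crossings, the most of the 6 that can be at the east bank as the rowboat arrives there on crossing 9 is 5 — never all 6.
So no plan with fewer than 11 crossings exists, and this one achieves 11:
1. parent B and toddler B cross → the east bank.
2. parent B crosses ← the west bank.
3. toddler A and toddler C cross → the east bank.
4. toddler B crosses ← the west bank.
5. parent A and parent C cross → the east bank.
6. parent A and toddler A cross ← the west bank.
7. parent A and parent B cross → the east bank.
8. toddler C crosses ← the west bank.
9. toddler A and toddler B cross → the east bank.
10. parent C crosses ← the west bank.
11. parent C and toddler C cross → the east bank.

11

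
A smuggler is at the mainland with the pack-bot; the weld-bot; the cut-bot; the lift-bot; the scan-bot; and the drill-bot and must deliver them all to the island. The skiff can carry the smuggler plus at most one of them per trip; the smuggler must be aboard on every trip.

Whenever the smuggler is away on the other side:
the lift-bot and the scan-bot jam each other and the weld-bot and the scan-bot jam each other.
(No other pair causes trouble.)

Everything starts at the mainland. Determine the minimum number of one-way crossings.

Counting alone: the smuggler can take at most 1 across per trip to the island, so moving all 6 needs at least 6 loaded trips out, with a return between consecutive ones — at least 11 crossings.
The safety rule pushes this higher. Following every safe sequence of crossings, the most of the 6 that can be at the island as the skiff arrives there on crossing 11 is 5 — never all 6.
So no plan with fewer than 13 crossings exists, and this one achieves 13:
1. Smuggler goes to the island with the scan-bot.  [the mainland: the cut-bot, the drill-bot, the lift-bot, the pack-bot, the weld-bot | the island: the scan-bot]
2. Smuggler goes back to the mainland alone.  [the mainland: the cut-bot, the drill-bot, the lift-bot, the pack-bot, the weld-bot | the island: the scan-bot]
3. Smuggler goes to the island with the pack-bot.  [the mainland: the cut-bot, the drill-bot, the lift-bot, the weld-bot | the island: the pack-bot, the scan-bot]
4. Smuggler goes back to the mainland alone.  [the mainland: the cut-bot, the drill-bot, the lift-bot, the weld-bot | the island: the pack-bot, the scan-bot]
5. Smuggler goes to the island with the weld-bot.  [the mainland: the cut-bot, the drill-bot, the lift-bot | the island: the pack-bot, the scan-bot, the weld-bot]
6. Smuggler goes back to the mainland with the scan-bot.  [the mainland: the cut-bot, the drill-bot, the lift-bot, the scan-bot | the island: the pack-bot, the weld-bot]
7. Smuggler goes to the island with the lift-bot.  [the mainland: the cut-bot, the drill-bot, the scan-bot | the island: the lift-bot, the pack-bot, the weld-bot]
8. Smuggler goes back to the mainland alone.  [the mainland: the cut-bot, the drill-bot, the scan-bot | the island: the lift-bot, the pack-bot, the weld-bot]
9. Smuggler goes to the island with the cut-bot.  [the mainland: the drill-bot, the scan-bot | the island: the cut-bot, the lift-bot, the pack-bot, the weld-bot]
10. Smuggler goes back to the mainland alone.  [the mainland: the drill-bot, the scan-bot | the island: the cut-bot, the lift-bot, the pack-bot, the weld-bot]
11. Smuggler goes to the island with the drill-bot.  [the mainland: the scan-bot | the island: the cut-bot, the drill-bot, the lift-bot, the pack-bot, the weld-bot]
12. Smuggler goes back to the mainland alone.  [the mainland: the scan-bot | the island: the cut-bot, the drill-bot, the lift-bot, the pack-bot, the weld-bot]
13. Smuggler goes to the island with the scan-bot.  [the mainland: — | the island: the cut-bot, the drill-bot, the lift-bot, the pack-bot, the scan-bot, the weld-bot]

13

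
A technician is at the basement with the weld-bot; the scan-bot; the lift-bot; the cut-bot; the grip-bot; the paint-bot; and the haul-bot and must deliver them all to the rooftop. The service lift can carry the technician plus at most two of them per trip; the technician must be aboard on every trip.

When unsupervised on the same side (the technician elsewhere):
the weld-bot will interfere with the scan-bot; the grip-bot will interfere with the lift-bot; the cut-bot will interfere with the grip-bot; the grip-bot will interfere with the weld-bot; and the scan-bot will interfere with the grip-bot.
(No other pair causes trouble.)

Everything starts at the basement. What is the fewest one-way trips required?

11

Counting alone: the technician can take at most 2 across per trip to the rooftop, so moving all 7 needs at least 4 loaded trips out, with a return between consecutive ones — at least 7 crossings.
The safety rule pushes this higher. Following every safe sequence of crossings, the most of the 7 that can be at the rooftop as the service lift arrives there on crossings 7, 9 is 5, 6 respectively — never all 7.
So no plan with fewer than 11 crossings exists, and this one achieves 11:
1. Technician goes to the rooftop with the grip-bot and the weld-bot.  [the basement: the cut-bot, the haul-bot, the lift-bot, the paint-bot, the scan-bot | the rooftop: the grip-bot, the weld-bot]
2. Technician goes back to the basement with the weld-bot.  [the basement: the cut-bot, the haul-bot, the lift-bot, the paint-bot, the scan-bot, the weld-bot | the rooftop: the grip-bot]
3. Technician goes to the rooftop with the lift-bot and the weld-bot.  [the basement: the cut-bot, the haul-bot, the paint-bot, the scan-bot | the rooftop: the grip-bot, the lift-bot, the weld-bot]
4. Technician goes back to the basement with the grip-bot.  [the basement: the cut-bot, the grip-bot, the haul-bot, the paint-bot, the scan-bot | the rooftop: the lift-bot, the weld-bot]
5. Technician goes to the rooftop with the cut-bot and the scan-bot.  [the basement: the grip-bot, the haul-bot, the paint-bot | the rooftop: the cut-bot, the lift-bot, the scan-bot, the weld-bot]
6. Technician goes back to the basement with the weld-bot.  [the basement: the grip-bot, the haul-bot, the paint-bot, the weld-bot | the rooftop: the cut-bot, the lift-bot, the scan-bot]
7. Technician goes to the rooftop with the paint-bot and the weld-bot.  [the basement: the grip-bot, the haul-bot | the rooftop: the cut-bot, the lift-bot, the paint-bot, the scan-bot, the weld-bot]
8. Technician goes back to the basement with the weld-bot.  [the basement: the grip-bot, the haul-bot, the weld-bot | the rooftop: the cut-bot, the lift-bot, the paint-bot, the scan-bot]
9. Technician goes to the rooftop with the haul-bot and the weld-bot.  [the basement: the grip-bot | the rooftop: the cut-bot, the haul-bot, the lift-bot, the paint-bot, the scan-bot, the weld-bot]
10. Technician goes back to the basement with the weld-bot.  [the basement: the grip-bot, the weld-bot | the rooftop: the cut-bot, the haul-bot, the lift-bot, the paint-bot, the scan-bot]
11. Technician goes to the rooftop with the grip-bot and the weld-bot.  [the basement: — | the rooftop: the cut-bot, the grip-bot, the haul-bot, the lift-bot, the paint-bot, the scan-bot, the weld-bot]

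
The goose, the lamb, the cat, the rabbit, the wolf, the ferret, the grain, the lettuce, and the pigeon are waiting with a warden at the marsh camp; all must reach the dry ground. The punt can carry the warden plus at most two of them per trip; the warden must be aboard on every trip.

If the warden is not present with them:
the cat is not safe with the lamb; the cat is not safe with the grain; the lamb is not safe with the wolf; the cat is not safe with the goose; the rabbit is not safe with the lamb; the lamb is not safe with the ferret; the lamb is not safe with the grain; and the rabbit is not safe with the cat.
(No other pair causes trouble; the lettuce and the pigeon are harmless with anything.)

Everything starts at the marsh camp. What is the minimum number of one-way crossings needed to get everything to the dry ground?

Counting alone: the warden can take at most 2 across per trip to the dry ground, so moving all 9 needs at least 5 loaded trips out, with a return between consecutive ones — at least 9 crossings.
The safety rule pushes this higher. Following every safe sequence of crossings, the most of the 9 that can be at the dry ground as the punt arrives there on crossings 9, 11, 13 is 6, 7, 8 respectively — never all 9.
So no plan with fewer than 15 crossings exists, and this one achieves 15:
1. Warden goes to the dry ground with the cat and the lamb.
2. Warden goes back to the marsh camp with the lamb.
3. Warden goes to the dry ground with the goose and the lamb.
4. Warden goes back to the marsh camp with the cat.
5. Warden goes to the dry ground with the cat and the lettuce.
6. Warden goes back to the marsh camp with the cat.
7. Warden goes to the dry ground with the cat and the pigeon.
8. Warden goes back to the marsh camp with the cat.
9. Warden goes to the dry ground with the grain and the rabbit.
10. Warden goes back to the marsh camp with the lamb.
11. Warden goes to the dry ground with the lamb and the wolf.
12. Warden goes back to the marsh camp with the lamb.
13. Warden goes to the dry ground with the ferret and the lamb.
14. Warden goes back to the marsh camp with the lamb.
15. Warden goes to the dry ground with the cat and the lamb.

15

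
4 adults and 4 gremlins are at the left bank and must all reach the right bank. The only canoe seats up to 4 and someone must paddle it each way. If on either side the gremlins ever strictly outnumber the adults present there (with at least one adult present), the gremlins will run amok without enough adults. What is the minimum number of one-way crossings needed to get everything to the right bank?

Counting alone: each trip to the right bank takes at most 4 across and each return brings at least 1 back, so after t trips out (and t−1 returns) at most 4t − (t−1) of the 8 are across; that first reaches 8 at t = 3, so at least 5 crossings are needed.
The plan below uses exactly 5 crossings, so it is optimal:
1. 2 gremlins → the right bank.  (the left bank: 4A 2G; the right bank: 0A 2G)
2. 1 gremlin ← the left bank.  (the left bank: 4A 3G; the right bank: 0A 1G)
3. 4 adults → the right bank.  (the left bank: 0A 3G; the right bank: 4A 1G)
4. 1 gremlin ← the left bank.  (the left bank: 0A 4G; the right bank: 4A 0G)
5. 4 gremlins → the right bank.  (the left bank: 0A 0G; the right bank: 4A 4G)

5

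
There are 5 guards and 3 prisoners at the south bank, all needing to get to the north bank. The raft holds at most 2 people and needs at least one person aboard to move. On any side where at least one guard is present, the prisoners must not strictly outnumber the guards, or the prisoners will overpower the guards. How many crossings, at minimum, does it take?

13

Counting alone: each trip to the north bank takes at most 2 across and each return brings at least 1 back, so after t trips out (and t−1 returns) at most 2t − (t−1) of the 8 are across; that first reaches 8 at t = 7, so at least 13 crossings are needed.
The plan below uses exactly 13 crossings, so it is optimal:
1. 2 prisoners → the north bank.  (the south bank: 5G 1P; the north bank: 0G 2P)
2. 1 prisoner ← the south bank.  (the south bank: 5G 2P; the north bank: 0G 1P)
3. 2 prisoners → the north bank.  (the south bank: 5G 0P; the north bank: 0G 3P)
4. 1 prisoner ← the south bank.  (the south bank: 5G 1P; the north bank: 0G 2P)
5. 2 guards → the north bank.  (the south bank: 3G 1P; the north bank: 2G 2P)
6. 1 prisoner ← the south bank.  (the south bank: 3G 2P; the north bank: 2G 1P)
7. 1 guard and 1 prisoner → the north bank.  (the south bank: 2G 1P; the north bank: 3G 2P)
8. 1 prisoner ← the south bank.  (the south bank: 2G 2P; the north bank: 3G 1P)
9. 2 prisoners → the north bank.  (the south bank: 2G 0P; the north bank: 3G 3P)
10. 1 prisoner ← the south bank.  (the south bank: 2G 1P; the north bank: 3G 2P)
11. 1 guard and 1 prisoner → the north bank.  (the south bank: 1G 0P; the north bank: 4G 3P)
12. 1 prisoner ← the south bank.  (the south bank: 1G 1P; the north bank: 4G 2P)
13. 1 guard and 1 prisoner → the north bank.  (the south bank: 0G 0P; the north bank: 5G 3P)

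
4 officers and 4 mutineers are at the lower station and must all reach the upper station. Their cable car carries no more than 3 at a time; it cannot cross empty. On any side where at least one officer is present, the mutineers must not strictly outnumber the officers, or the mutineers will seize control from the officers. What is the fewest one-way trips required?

Counting alone: each trip to the upper station takes at most 3 across and each return brings at least 1 back, so after t trips out (and t−1 returns) at most 3t − (t−1) of the 8 are across; that first reaches 8 at t = 4, so at least 7 crossings are needed.
The safety rule pushes this higher. Following every safe sequence of crossings, the most of the 8 that can be at the upper station as the cable car arrives there on crossing 7 is 7 — never all 8.
So no plan with fewer than 9 crossings exists, and this one achieves 9:
1. 2 mutineers → the upper station.  (the lower station: 4O 2M; the upper station: 0O 2M)
2. 1 mutineer ← the lower station.  (the lower station: 4O 3M; the upper station: 0O 1M)
3. 3 mutineers → the upper station.  (the lower station: 4O 0M; the upper station: 0O 4M)
4. 1 mutineer ← the lower station.  (the lower station: 4O 1M; the upper station: 0O 3M)
5. 3 officers → the upper station.  (the lower station: 1O 1M; the upper station: 3O 3M)
6. 1 officer and 1 mutineer ← the lower station.  (the lower station: 2O 2M; the upper station: 2O 2M)
7. 2 officers → the upper station.  (the lower station: 0O 2M; the upper station: 4O 2M)
8. 1 mutineer ← the lower station.  (the lower station: 0O 3M; the upper station: 4O 1M)
9. 3 mutineers → the upper station.  (the lower station: 0O 0M; the upper station: 4O 4M)

9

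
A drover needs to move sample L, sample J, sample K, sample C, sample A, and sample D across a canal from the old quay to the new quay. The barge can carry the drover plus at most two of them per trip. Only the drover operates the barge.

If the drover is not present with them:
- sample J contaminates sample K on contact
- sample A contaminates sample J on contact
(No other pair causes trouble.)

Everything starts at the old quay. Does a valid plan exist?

Yes

1. Drover goes to the new quay with sample J and sample L.
2. Drover goes back to the old quay alone.
3. Drover goes to the new quay with sample C and sample D.
4. Drover goes back to the old quay alone.
5. Drover goes to the new quay with sample A and sample K.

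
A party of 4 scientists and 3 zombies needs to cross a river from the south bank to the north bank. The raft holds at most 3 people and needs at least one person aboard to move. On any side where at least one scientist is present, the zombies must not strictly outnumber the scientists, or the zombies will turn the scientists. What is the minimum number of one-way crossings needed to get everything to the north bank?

Counting alone: each trip to the north bank takes at most 3 across and each return brings at least 1 back, so after t trips out (and t−1 returns) at most 3t − (t−1) of the 7 are across; that first reaches 7 at t = 3, so at least 5 crossings are needed.
The plan below uses exactly 5 crossings, so it is optimal:
1. 3 zombies → the north bank.  (the south bank: 4S 0Z; the north bank: 0S 3Z)
2. 1 zombie ← the south bank.  (the south bank: 4S 1Z; the north bank: 0S 2Z)
3. 3 scientists → the north bank.  (the south bank: 1S 1Z; the north bank: 3S 2Z)
4. 1 scientist ← the south bank.  (the south bank: 2S 1Z; the north bank: 2S 2Z)
5. 2 scientists and 1 zombie → the north bank.  (the south bank: 0S 0Z; the north bank: 4S 3Z)

5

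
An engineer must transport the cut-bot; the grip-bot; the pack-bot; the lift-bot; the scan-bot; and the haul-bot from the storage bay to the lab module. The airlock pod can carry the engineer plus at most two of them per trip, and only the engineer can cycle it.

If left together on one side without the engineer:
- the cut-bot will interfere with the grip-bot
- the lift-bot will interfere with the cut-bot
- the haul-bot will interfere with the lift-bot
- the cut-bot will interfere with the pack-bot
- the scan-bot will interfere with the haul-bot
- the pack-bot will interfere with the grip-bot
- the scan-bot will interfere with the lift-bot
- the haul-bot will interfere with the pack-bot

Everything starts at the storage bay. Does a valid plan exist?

Whatever the first load, the items left behind include a forbidden pair without the engineer. No opening move is safe, so no plan exists.

No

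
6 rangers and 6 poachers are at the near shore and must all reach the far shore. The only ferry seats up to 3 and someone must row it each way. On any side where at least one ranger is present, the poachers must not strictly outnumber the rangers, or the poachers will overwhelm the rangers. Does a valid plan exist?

Following every safe sequence of crossings from the start, the most of the 12 that can be at the far shore as the ferry arrives there on crossings 1, 3, 5 is 3, 5, 6 respectively; the best ever achieved is 6 of 12.
From crossing 7 on, no configuration arises that was not already reachable earlier: only 17 distinct safe configurations (who is on which side, and where the ferry is) can ever be reached, none of them has everyone across, and every continuation just revisits them. They are: 0 rangers + 0 poachers across (ferry back at the start); 0 rangers + 1 poacher across (ferry there); 0 rangers + 1 poacher across (ferry back at the start); 0 rangers + 2 poachers across (ferry there); 0 rangers + 2 poachers across (ferry back at the start); 0 rangers + 3 poachers across (ferry there); 0 rangers + 3 poachers across (ferry back at the start); 0 rangers + 4 poachers across (ferry there); 0 rangers + 4 poachers across (ferry back at the start); 0 rangers + 5 poachers across (ferry there); 0 rangers + 5 poachers across (ferry back at the start); 0 rangers + 6 poachers across (ferry there); 1 ranger + 1 poacher across (ferry there); 1 ranger + 1 poacher across (ferry back at the start); 2 rangers + 2 poachers across (ferry there); 2 rangers + 2 poachers across (ferry back at the start); 3 rangers + 3 poachers across (ferry there). So no valid plan exists.

No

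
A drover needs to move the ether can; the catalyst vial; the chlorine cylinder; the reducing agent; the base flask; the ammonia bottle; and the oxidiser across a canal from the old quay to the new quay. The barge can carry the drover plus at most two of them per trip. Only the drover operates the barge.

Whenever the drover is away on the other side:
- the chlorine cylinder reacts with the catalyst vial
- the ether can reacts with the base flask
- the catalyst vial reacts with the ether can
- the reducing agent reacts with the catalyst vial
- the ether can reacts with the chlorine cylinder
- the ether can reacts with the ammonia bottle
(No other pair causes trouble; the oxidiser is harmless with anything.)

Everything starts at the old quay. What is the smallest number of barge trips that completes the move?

Counting alone: the drover can take at most 2 across per trip to the new quay, so moving all 7 needs at least 4 loaded trips out, with a return between consecutive ones — at least 7 crossings.
The safety rule pushes this higher. Following every safe sequence of crossings, the most of the 7 that can be at the new quay as the barge arrives there on crossings 7, 9 is 5, 6 respectively — never all 7.
So no plan with fewer than 11 crossings exists, and this one achieves 11:
1. Drover goes to the new quay with the catalyst vial and the ether can.  [the old quay: the ammonia bottle, the base flask, the chlorine cylinder, the oxidiser, the reducing agent | the new quay: the catalyst vial, the ether can]
2. Drover goes back to the old quay with the ether can.  [the old quay: the ammonia bottle, the base flask, the chlorine cylinder, the ether can, the oxidiser, the reducing agent | the new quay: the catalyst vial]
3. Drover goes to the new quay with the ether can and the reducing agent.  [the old quay: the ammonia bottle, the base flask, the chlorine cylinder, the oxidiser | the new quay: the catalyst vial, the ether can, the reducing agent]
4. Drover goes back to the old quay with the catalyst vial.  [the old quay: the ammonia bottle, the base flask, the catalyst vial, the chlorine cylinder, the oxidiser | the new quay: the ether can, the reducing agent]
5. Drover goes to the new quay with the catalyst vial and the oxidiser.  [the old quay: the ammonia bottle, the base flask, the chlorine cylinder | the new quay: the catalyst vial, the ether can, the oxidiser, the reducing agent]
6. Drover goes back to the old quay with the catalyst vial.  [the old quay: the ammonia bottle, the base flask, the catalyst vial, the chlorine cylinder | the new quay: the ether can, the oxidiser, the reducing agent]
7. Drover goes to the new quay with the base flask and the chlorine cylinder.  [the old quay: the ammonia bottle, the catalyst vial | the new quay: the base flask, the chlorine cylinder, the ether can, the oxidiser, the reducing agent]
8. Drover goes back to the old quay with the ether can.  [the old quay: the ammonia bottle, the catalyst vial, the ether can | the new quay: the base flask, the chlorine cylinder, the oxidiser, the reducing agent]
9. Drover goes to the new quay with the ammonia bottle and the ether can.  [the old quay: the catalyst vial | the new quay: the ammonia bottle, the base flask, the chlorine cylinder, the ether can, the oxidiser, the reducing agent]
10. Drover goes back to the old quay with the ether can.  [the old quay: the catalyst vial, the ether can | the new quay: the ammonia bottle, the base flask, the chlorine cylinder, the oxidiser, the reducing agent]
11. Drover goes to the new quay with the catalyst vial and the ether can.  [the old quay: — | the new quay: the ammonia bottle, the base flask, the catalyst vial, the chlorine cylinder, the ether can, the oxidiser, the reducing agent]

11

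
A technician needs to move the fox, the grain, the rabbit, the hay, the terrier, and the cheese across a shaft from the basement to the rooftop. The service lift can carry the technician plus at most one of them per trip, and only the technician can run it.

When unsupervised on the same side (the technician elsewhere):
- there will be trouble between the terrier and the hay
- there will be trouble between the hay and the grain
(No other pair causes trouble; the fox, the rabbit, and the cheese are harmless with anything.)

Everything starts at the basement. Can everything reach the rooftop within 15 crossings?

Yes — this plan uses 13 crossings (≤ 15):
1. Technician goes to the rooftop with the hay.
2. Technician goes back to the basement alone.
3. Technician goes to the rooftop with the fox.
4. Technician goes back to the basement alone.
5. Technician goes to the rooftop with the grain.
6. Technician goes back to the basement with the hay.
7. Technician goes to the rooftop with the terrier.
8. Technician goes back to the basement alone.
9. Technician goes to the rooftop with the rabbit.
10. Technician goes back to the basement alone.
11. Technician goes to the rooftop with the cheese.
12. Technician goes back to the basement alone.
13. Technician goes to the rooftop with the hay.

Yes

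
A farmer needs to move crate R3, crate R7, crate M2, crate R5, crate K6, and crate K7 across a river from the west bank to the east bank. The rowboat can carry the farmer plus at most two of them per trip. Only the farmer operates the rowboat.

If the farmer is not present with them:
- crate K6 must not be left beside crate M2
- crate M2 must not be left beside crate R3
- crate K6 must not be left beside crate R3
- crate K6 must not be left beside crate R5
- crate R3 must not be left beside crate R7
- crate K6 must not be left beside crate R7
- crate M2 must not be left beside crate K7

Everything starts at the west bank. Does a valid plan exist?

No

Whatever the first load, the items left behind include a forbidden pair without the farmer. No opening move is safe, so no plan exists.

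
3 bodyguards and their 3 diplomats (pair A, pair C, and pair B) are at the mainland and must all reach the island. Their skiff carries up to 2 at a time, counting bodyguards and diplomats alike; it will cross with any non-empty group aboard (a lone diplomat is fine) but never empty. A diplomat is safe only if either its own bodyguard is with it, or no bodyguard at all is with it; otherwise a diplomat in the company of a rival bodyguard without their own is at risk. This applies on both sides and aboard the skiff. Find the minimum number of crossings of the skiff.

11

Counting alone: each trip to the island takes at most 2 across and each return brings at least 1 back, so after t trips out (and t−1 returns) at most 2t − (t−1) of the 6 are across; that first reaches 6 at t = 5, so at least 9 crossings are needed.
The safety rule pushes this higher. Following every safe sequence of crossings, the most of the 6 that can be at the island as the skiff arrives there on crossing 9 is 5 — never all 6.
So no plan with fewer than 11 crossings exists, and this one achieves 11:
1. bodyguard A and diplomat A cross → the island.
2. bodyguard A crosses ← the mainland.
3. diplomat B and diplomat C cross → the island.
4. diplomat A crosses ← the mainland.
5. bodyguard B and bodyguard C cross → the island.
6. bodyguard C and diplomat C cross ← the mainland.
7. bodyguard A and bodyguard C cross → the island.
8. diplomat B crosses ← the mainland.
9. diplomat A and diplomat C cross → the island.
10. bodyguard B crosses ← the mainland.
11. bodyguard B and diplomat B cross → the island.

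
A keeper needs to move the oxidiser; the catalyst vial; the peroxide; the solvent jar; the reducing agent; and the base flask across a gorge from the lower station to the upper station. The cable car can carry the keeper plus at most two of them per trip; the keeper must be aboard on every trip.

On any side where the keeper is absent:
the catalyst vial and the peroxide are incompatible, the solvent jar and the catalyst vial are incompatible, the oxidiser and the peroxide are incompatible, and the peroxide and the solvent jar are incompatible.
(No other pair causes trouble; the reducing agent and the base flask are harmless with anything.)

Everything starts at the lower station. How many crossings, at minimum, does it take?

Counting alone: the keeper can take at most 2 across per trip to the upper station, so moving all 6 needs at least 3 loaded trips out, with a return between consecutive ones — at least 5 crossings.
The safety rule pushes this higher. Following every safe sequence of crossings, the most of the 6 that can be at the upper station as the cable car arrives there on crossings 5, 7 is 4, 5 respectively — never all 6.
So no plan with fewer than 9 crossings exists, and this one achieves 9:
1. Keeper goes to the upper station with the catalyst vial and the peroxide.  [the lower station: the base flask, the oxidiser, the reducing agent, the solvent jar | the upper station: the catalyst vial, the peroxide]
2. Keeper goes back to the lower station with the catalyst vial.  [the lower station: the base flask, the catalyst vial, the oxidiser, the reducing agent, the solvent jar | the upper station: the peroxide]
3. Keeper goes to the upper station with the catalyst vial and the oxidiser.  [the lower station: the base flask, the reducing agent, the solvent jar | the upper station: the catalyst vial, the oxidiser, the peroxide]
4. Keeper goes back to the lower station with the peroxide.  [the lower station: the base flask, the peroxide, the reducing agent, the solvent jar | the upper station: the catalyst vial, the oxidiser]
5. Keeper goes to the upper station with the peroxide and the reducing agent.  [the lower station: the base flask, the solvent jar | the upper station: the catalyst vial, the oxidiser, the peroxide, the reducing agent]
6. Keeper goes back to the lower station with the peroxide.  [the lower station: the base flask, the peroxide, the solvent jar | the upper station: the catalyst vial, the oxidiser, the reducing agent]
7. Keeper goes to the upper station with the base flask and the peroxide.  [the lower station: the solvent jar | the upper station: the base flask, the catalyst vial, the oxidiser, the peroxide, the reducing agent]
8. Keeper goes back to the lower station with the peroxide.  [the lower station: the peroxide, the solvent jar | the upper station: the base flask, the catalyst vial, the oxidiser, the reducing agent]
9. Keeper goes to the upper station with the peroxide and the solvent jar.  [the lower station: — | the upper station: the base flask, the catalyst vial, the oxidiser, the peroxide, the reducing agent, the solvent jar]

9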